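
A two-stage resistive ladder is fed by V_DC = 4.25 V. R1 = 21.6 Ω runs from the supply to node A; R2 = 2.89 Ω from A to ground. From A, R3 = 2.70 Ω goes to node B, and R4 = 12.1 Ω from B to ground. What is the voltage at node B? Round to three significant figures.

V_B ≈ 0.350 V

Node A sees R2 in parallel with the series input of stage 2, R3 + R4 = 14.80 Ω.
Effective lower resistance at A: R2 ‖ 14.80 = 2.418 Ω.
So V_A = 4.25 × 0.1007 = 0.4278 V.
Stage 2 is unloaded, so V_B = V_A · R4/(R3+R4) = 0.4278 × 12.1/14.80 = 0.3498 V.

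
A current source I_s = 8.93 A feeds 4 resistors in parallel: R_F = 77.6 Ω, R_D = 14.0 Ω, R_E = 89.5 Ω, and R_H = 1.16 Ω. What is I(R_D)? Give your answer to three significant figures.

I ≈ 0.666 A

Conductances: ΣG = 1/77.6 + 1/14.0 + 1/89.5 + 1/1.16 = 0.9576 (1/Ω).
R_D takes the fraction G_k/ΣG = 0.07143/0.9576 = 0.07459, so I = 8.93 × 0.07459 = 0.6661 A.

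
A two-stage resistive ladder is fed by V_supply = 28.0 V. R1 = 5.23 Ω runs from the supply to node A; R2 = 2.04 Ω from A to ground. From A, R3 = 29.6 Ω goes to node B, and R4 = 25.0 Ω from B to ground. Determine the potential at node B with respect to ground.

Looking into the second stage from A: R3 + R4 = 54.60 Ω appears in parallel with R2.
R2 ‖ (R3+R4) = 1.967 Ω.
V_A = 28.0 × 1.967/(5.23 + 1.967) = 7.651 V.
V_B = V_A × 0.4579 = 3.503 V.

V_B ≈ 3.50 V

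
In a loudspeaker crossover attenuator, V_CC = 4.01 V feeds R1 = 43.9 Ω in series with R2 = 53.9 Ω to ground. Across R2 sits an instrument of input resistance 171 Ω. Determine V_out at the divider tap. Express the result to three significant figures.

V_out ≈ 1.94 V

R2 ‖ R_L = (53.9 × 171)/(53.9 + 171) = 40.98 Ω.
Voltage divider with the loaded lower leg: V_out = 4.01 × 40.98/(43.9 + 40.98) = 4.01 × 0.4828 = 1.936 V.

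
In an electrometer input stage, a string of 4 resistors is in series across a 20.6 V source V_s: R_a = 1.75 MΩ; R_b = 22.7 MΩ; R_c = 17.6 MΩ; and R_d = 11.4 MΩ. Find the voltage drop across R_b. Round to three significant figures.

V ≈ 8.75 V

Total series resistance ΣR = 1.75 + 22.7 + 17.6 + 11.4 = 53.45 MΩ.
V = V_s · R/ΣR = 20.6 × 0.4247 = 8.749 V.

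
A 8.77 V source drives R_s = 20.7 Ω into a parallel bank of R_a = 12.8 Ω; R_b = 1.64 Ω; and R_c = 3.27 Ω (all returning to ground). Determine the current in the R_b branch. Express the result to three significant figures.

I ≈ 0.248 A

Parallel bank: R_p = 1/(1/12.8 + 1/1.64 + 1/3.27) = 1.006 Ω.
Node voltage V_A = V_s · R_p/(R_s + R_p) = 8.77 × 0.04636 = 0.4066 V.
I(R_b) = V_A / R_b = 0.4066/1.64 = 0.2479 A.
(Equivalently: I_total = 0.4040 A, then current-divider fraction G_k/ΣG = 0.6136.)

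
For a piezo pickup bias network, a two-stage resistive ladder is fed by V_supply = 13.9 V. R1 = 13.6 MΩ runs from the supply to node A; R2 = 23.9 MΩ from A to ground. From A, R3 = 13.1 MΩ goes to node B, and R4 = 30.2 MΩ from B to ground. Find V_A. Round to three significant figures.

V_A ≈ 7.38 V

The second stage (R3 + R4 = 43.30 MΩ) loads node A in parallel with R2.
Effective lower resistance at A: R2 ‖ 43.30 = 15.40 MΩ.
First divider: V_A = V_supply · 15.40/(13.6 + 15.40) = 7.381 V.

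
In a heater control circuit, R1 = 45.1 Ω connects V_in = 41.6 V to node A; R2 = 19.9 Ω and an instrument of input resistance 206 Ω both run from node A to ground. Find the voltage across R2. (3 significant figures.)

V_out ≈ 11.9 V

R2 ‖ R_L = (19.9 × 206)/(19.9 + 206) = 18.15 Ω.
Now apply the divider: V_out = 41.6 × 0.2869 = 11.94 V.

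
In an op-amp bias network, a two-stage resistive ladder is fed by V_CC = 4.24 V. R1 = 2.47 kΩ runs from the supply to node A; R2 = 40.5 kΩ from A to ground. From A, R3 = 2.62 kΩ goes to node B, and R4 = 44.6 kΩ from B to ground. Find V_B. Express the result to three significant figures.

V_B ≈ 3.60 V

Looking into the second stage from A: R3 + R4 = 47.22 kΩ appears in parallel with R2.
R2 ‖ (R3+R4) = 21.80 kΩ.
V_A = 4.24 × 21.80/(2.47 + 21.80) = 3.809 V.
V_B = V_A × 0.9445 = 3.597 V.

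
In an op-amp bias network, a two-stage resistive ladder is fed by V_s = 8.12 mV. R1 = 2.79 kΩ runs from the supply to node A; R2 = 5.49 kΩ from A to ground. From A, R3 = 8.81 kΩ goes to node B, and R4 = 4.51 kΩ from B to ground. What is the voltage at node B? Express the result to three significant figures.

Node A sees R2 in parallel with the series input of stage 2, R3 + R4 = 13.32 kΩ.
R2 ‖ (R3+R4) = 3.888 kΩ.
First divider: V_A = V_s · 3.888/(2.79 + 3.888) = 4.727 mV.
Then the unloaded second divider: V_B = V_A × R4/(R3+R4) = 4.727 × 0.3386 = 1.601 mV.

V_B ≈ 1.60 mV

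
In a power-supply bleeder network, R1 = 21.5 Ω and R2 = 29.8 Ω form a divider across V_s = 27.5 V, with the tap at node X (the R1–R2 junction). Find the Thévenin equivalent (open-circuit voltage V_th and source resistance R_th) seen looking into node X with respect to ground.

V_th ≈ 16.0 V, R_th ≈ 12.5 Ω

Open-circuit (no load on X): V_th = V_s · R2/(R1 + R2) = 27.5 × 29.8/(21.50 + 29.8) = 15.97 V.
Looking into X with the source shorted: R_th = R1·R2/(R1+R2) = 21.50 × 29.8/51.30 = 12.49 Ω.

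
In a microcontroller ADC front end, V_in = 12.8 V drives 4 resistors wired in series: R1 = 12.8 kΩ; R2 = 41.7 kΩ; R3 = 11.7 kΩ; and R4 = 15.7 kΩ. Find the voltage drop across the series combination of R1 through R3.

Series total: ΣR = 12.8 + 41.7 + 11.7 + 15.7 = 81.90 kΩ.
R_{R1..R3} = 12.8 + 41.7 + 11.7 = 66.20 kΩ.
V = V_in · R/ΣR = 12.8 × 0.8083 = 10.35 V.

V ≈ 10.3 V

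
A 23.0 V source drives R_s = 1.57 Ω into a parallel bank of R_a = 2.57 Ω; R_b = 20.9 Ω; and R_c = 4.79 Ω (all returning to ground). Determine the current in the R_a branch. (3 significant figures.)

I ≈ 4.44 A

Parallel bank: R_p = 1/(1/2.57 + 1/20.9 + 1/4.79) = 1.549 Ω.
V_A = 23.0 × 1.549/3.119 = 11.42 V.
Branch current I = V_A/R_a = 11.42/2.57 = 4.444 A.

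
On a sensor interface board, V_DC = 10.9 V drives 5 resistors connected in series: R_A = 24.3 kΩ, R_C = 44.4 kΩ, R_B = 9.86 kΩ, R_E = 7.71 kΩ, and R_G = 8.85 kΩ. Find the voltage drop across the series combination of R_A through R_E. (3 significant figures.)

V ≈ 9.89 V

ΣR = 24.3 + 44.4 + 9.86 + 7.71 + 8.85 = 95.12 kΩ.
R_{R_A..R_E} = 24.3 + 44.4 + 9.86 + 7.71 = 86.27 kΩ.
V = V_DC · R/ΣR = 10.9 × 0.9070 = 9.886 V.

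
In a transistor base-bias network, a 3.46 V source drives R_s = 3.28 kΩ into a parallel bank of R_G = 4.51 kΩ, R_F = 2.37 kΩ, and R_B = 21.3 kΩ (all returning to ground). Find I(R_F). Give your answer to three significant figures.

I ≈ 0.447 mA

Equivalent of the parallel group: R_p = 1.448 kΩ.
V_A by voltage divider: V_A = 3.46 × 1.448/(3.28 + 1.448) = 1.060 V.
Branch current I = V_A/R_F = 1.060/2.37 = 0.4471 mA.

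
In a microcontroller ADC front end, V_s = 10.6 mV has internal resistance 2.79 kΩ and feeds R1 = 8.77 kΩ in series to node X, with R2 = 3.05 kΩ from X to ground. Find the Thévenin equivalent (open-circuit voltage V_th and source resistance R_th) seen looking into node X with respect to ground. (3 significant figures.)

R1' = 2.79 + 8.77 = 11.56 kΩ (source resistance + R1).
With X open, the divider is unloaded: V_th = 10.6 × 3.05/14.61 = 2.213 mV.
Zeroing V_s shorts the top of R1' to ground, so R_th = R1' ‖ R2 = 2.413 kΩ.

V_th ≈ 2.21 mV, R_th ≈ 2.41 kΩ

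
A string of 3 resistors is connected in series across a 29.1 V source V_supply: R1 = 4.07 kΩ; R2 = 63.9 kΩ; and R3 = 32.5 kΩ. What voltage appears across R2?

Series total: ΣR = 4.07 + 63.9 + 32.5 = 100.5 kΩ.
Voltage divider: V = V_supply · (63.90 / 100.5) = 29.1 × 0.6360 = 18.51 V.

V ≈ 18.5 V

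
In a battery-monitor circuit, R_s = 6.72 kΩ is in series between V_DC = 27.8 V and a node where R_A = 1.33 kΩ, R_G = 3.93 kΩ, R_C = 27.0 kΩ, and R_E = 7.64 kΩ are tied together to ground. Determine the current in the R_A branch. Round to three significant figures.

I ≈ 2.35 mA

Combine the parallel branches: R_p = (1/1.33 + 1/3.93 + 1/27.0 + 1/7.64)⁻¹ = 0.8516 kΩ.
V_A by voltage divider: V_A = 27.8 × 0.8516/(6.72 + 0.8516) = 3.127 V.
Branch current I = V_A/R_A = 3.127/1.33 = 2.351 mA.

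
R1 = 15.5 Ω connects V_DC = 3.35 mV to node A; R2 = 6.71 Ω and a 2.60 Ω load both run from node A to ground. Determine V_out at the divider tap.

The load sits in parallel with R2, giving an effective lower resistance R2' = R2·R_L/(R2+R_L) = 1.874 Ω.
Voltage divider with the loaded lower leg: V_out = 3.35 × 1.874/(15.5 + 1.874) = 3.35 × 0.1079 = 0.3613 mV.

V_out ≈ 0.361 mV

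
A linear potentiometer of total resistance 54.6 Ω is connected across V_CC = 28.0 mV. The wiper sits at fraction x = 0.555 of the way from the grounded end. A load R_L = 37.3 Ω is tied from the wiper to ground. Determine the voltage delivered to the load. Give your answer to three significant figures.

Split the track: R_lower = x·R_p = 30.30 Ω, R_upper = (1−x)·R_p = 24.30 Ω.
Lower segment in parallel with the load: 30.30 ‖ 37.3 = 16.72 Ω.
Loaded-divider output: V_out = 28.0 × 0.4076 = 11.41 mV.

V_out ≈ 11.4 mV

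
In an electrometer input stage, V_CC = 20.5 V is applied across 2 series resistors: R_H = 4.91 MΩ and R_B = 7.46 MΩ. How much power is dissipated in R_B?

P ≈ 20.5 µW

Series current I = V_CC/ΣR = 20.5/12.37 = 1.657 µA.
V(R_B) = I·R = 12.36 V; P = V·I = 12.36 × 1.657 = 20.49 µW.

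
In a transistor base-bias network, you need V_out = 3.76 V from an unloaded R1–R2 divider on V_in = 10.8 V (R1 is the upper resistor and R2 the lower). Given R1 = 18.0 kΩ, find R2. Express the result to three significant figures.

R2 ≈ 9.61 kΩ

Required fraction k = V_out/V_in = 0.3481.
So R2 = R1 · V_out/(V_in − V_out) = 18.0 × 3.76/(10.8 − 3.76) = 18.0 × 0.5341 = 9.614 kΩ.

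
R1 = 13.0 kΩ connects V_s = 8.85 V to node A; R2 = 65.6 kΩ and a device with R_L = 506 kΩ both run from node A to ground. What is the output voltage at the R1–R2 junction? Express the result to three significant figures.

V_out ≈ 7.23 V

First combine the lower leg with the load: R2 ‖ R_L = 58.07 kΩ.
Then V_out = V_s · R2'/(R1 + R2') = 8.85 × 58.07/71.07 = 7.231 V.
(Unloaded it would be 7.39 V; the load pulls it down.)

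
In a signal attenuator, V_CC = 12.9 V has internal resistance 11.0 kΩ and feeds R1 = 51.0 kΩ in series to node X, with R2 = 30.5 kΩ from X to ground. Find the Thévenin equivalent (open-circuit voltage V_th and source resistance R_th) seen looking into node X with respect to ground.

R1' = 11.0 + 51.0 = 62.00 kΩ (source resistance + R1).
With X open, the divider is unloaded: V_th = 12.9 × 30.5/92.50 = 4.254 V.
With V_CC suppressed (replaced by a short), R_th = R1' ‖ R2 = (62.00 × 30.5)/(62.00 + 30.5) = 20.44 kΩ.

V_th ≈ 4.25 V, R_th ≈ 20.4 kΩ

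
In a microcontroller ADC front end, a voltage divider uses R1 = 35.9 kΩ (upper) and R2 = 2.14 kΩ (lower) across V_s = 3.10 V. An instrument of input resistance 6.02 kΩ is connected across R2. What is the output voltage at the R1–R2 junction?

The load sits in parallel with R2, giving an effective lower resistance R2' = R2·R_L/(R2+R_L) = 1.579 kΩ.
Now apply the divider: V_out = 3.10 × 0.04212 = 0.1306 V.
(Unloaded it would be 0.174 V; the load pulls it down.)

V_out ≈ 0.131 V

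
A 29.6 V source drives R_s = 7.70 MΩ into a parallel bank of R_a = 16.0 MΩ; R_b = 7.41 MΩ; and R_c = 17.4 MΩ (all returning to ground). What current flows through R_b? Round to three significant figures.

Equivalent of the parallel group: R_p = 3.923 MΩ.
V_A = 29.6 × 3.923/11.62 = 9.990 V.
Branch current I = V_A/R_b = 9.990/7.41 = 1.348 µA.

I ≈ 1.35 µA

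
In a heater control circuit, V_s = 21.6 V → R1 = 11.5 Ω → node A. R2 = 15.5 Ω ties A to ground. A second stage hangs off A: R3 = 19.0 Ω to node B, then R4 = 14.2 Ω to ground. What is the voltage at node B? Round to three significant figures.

Looking into the second stage from A: R3 + R4 = 33.20 Ω appears in parallel with R2.
R2 ‖ (R3+R4) = 10.57 Ω.
So V_A = 21.6 × 0.4789 = 10.34 V.
Then the unloaded second divider: V_B = V_A × R4/(R3+R4) = 10.34 × 0.4277 = 4.424 V.

V_B ≈ 4.42 V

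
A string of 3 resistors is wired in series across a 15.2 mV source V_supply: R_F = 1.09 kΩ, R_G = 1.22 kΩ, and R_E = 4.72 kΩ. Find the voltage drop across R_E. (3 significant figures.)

V ≈ 10.2 mV

Series total: ΣR = 1.09 + 1.22 + 4.72 = 7.030 kΩ.
By the voltage-divider rule, V = 15.2 × 4.720/7.030 = 10.21 mV.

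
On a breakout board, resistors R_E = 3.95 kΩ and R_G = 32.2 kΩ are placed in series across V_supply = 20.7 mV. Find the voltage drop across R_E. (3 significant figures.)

Series total: ΣR = 3.95 + 32.2 = 36.15 kΩ.
V = V_supply · R/ΣR = 20.7 × 0.1093 = 2.262 mV.

V ≈ 2.26 mV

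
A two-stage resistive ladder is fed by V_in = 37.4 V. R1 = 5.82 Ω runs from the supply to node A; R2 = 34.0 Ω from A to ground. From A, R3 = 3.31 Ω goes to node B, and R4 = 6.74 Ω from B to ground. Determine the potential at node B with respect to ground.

V_B ≈ 14.3 V

Node A sees R2 in parallel with the series input of stage 2, R3 + R4 = 10.05 Ω.
R2 ‖ (R3+R4) = 7.757 Ω.
V_A = 37.4 × 7.757/(5.82 + 7.757) = 21.37 V.
V_B = V_A × 0.6706 = 14.33 V.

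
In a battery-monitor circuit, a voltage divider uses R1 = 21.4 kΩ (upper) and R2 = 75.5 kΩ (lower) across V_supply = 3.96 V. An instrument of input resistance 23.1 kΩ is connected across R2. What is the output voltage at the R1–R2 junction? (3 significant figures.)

V_out ≈ 1.79 V

First combine the lower leg with the load: R2 ‖ R_L = 17.69 kΩ.
Voltage divider with the loaded lower leg: V_out = 3.96 × 17.69/(21.4 + 17.69) = 3.96 × 0.4525 = 1.792 V.
(Unloaded it would be 3.09 V; the load pulls it down.)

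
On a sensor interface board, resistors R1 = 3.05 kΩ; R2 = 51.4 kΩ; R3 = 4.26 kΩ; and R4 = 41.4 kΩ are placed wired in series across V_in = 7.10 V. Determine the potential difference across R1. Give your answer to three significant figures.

V ≈ 0.216 V

Total series resistance ΣR = 3.05 + 51.4 + 4.26 + 41.4 = 100.1 kΩ.
By the voltage-divider rule, V = 7.10 × 3.050/100.1 = 0.2163 V.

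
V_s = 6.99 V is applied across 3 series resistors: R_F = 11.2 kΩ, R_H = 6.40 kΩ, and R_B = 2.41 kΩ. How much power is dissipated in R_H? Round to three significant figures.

P ≈ 0.781 mW

ΣR = 20.01 kΩ → I = 6.99/20.01 = 0.3493 mA.
V(R_H) = I·R = 2.236 V; P = V·I = 2.236 × 0.3493 = 0.7810 mW.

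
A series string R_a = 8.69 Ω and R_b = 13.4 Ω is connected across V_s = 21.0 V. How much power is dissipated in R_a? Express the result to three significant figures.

P ≈ 7.85 W

The common current is I = 21.0/22.09 = 0.9507 A.
V(R_a) = I·R = 8.261 V; P = V·I = 8.261 × 0.9507 = 7.854 W.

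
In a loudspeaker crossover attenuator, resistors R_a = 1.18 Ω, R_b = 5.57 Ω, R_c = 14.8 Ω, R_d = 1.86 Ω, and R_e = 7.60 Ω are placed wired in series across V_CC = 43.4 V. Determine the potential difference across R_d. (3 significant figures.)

V ≈ 2.60 V

ΣR = 1.18 + 5.57 + 14.8 + 1.86 + 7.60 = 31.01 Ω.
Voltage divider: V = V_CC · (1.860 / 31.01) = 43.4 × 0.05998 = 2.603 V.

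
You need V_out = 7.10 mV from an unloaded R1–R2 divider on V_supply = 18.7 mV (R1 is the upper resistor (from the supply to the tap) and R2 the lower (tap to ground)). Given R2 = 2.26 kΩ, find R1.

R1 ≈ 3.69 kΩ

Required fraction k = V_out/V_supply = 0.3797.
R1 = R2·(1/k − 1) = 2.26 × 1.634 = 3.692 kΩ.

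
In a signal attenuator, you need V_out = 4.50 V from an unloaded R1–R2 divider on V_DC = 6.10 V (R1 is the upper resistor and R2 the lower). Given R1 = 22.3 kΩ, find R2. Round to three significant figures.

R2 ≈ 62.7 kΩ

Required fraction k = V_out/V_DC = 0.7377.
So R2 = R1 · V_out/(V_DC − V_out) = 22.3 × 4.50/(6.10 − 4.50) = 22.3 × 2.813 = 62.72 kΩ.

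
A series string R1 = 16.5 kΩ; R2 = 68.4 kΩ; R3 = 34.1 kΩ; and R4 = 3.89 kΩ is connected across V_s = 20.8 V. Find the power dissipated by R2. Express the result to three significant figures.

P ≈ 1.96 mW

ΣR = 122.9 kΩ → I = 20.8/122.9 = 0.1693 mA.
V(R2) = I·R = 11.58 V; P = V·I = 11.58 × 0.1693 = 1.960 mW.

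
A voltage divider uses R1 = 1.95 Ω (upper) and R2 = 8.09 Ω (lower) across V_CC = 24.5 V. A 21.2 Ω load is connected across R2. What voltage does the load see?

The load sits in parallel with R2, giving an effective lower resistance R2' = R2·R_L/(R2+R_L) = 5.856 Ω.
Now apply the divider: V_out = 24.5 × 0.7502 = 18.38 V.

V_out ≈ 18.4 V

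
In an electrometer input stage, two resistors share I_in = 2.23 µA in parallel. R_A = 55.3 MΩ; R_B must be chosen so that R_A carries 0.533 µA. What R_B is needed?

In a two-way split, I_A/I_in = R_B/(R_A + R_B).
With f = 0.2390, R_B = R_A · f/(1−f) = 55.3 × 0.3141 = 17.37 MΩ.

R_B ≈ 17.4 MΩ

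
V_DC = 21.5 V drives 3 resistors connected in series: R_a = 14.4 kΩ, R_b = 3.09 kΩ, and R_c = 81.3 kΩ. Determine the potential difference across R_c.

V ≈ 17.7 V

Total series resistance ΣR = 14.4 + 3.09 + 81.3 = 98.79 kΩ.
By the voltage-divider rule, V = 21.5 × 81.30/98.79 = 17.69 V.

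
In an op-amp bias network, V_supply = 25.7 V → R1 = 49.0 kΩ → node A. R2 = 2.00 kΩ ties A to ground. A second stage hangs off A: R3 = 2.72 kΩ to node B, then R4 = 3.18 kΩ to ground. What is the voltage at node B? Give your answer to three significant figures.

The second stage (R3 + R4 = 5.900 kΩ) loads node A in parallel with R2.
R2 ‖ (R3+R4) = 1.494 kΩ.
V_A = 25.7 × 1.494/(49.0 + 1.494) = 0.7602 V.
Stage 2 is unloaded, so V_B = V_A · R4/(R3+R4) = 0.7602 × 3.18/5.900 = 0.4098 V.

V_B ≈ 0.410 V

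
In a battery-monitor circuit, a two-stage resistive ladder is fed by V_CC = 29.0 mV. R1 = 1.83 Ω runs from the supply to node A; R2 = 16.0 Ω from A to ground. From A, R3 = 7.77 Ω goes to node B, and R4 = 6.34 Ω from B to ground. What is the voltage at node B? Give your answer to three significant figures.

Looking into the second stage from A: R3 + R4 = 14.11 Ω appears in parallel with R2.
Effective lower resistance at A: R2 ‖ 14.11 = 7.498 Ω.
V_A = 29.0 × 7.498/(1.83 + 7.498) = 23.31 mV.
V_B = V_A × 0.4493 = 10.47 mV.

V_B ≈ 10.5 mV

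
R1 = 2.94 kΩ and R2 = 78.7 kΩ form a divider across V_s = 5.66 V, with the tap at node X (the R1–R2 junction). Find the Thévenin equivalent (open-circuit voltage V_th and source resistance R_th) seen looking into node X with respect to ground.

With X open, the divider is unloaded: V_th = 5.66 × 78.7/81.64 = 5.456 V.
Zeroing V_s shorts the top of R1 to ground, so R_th = R1 ‖ R2 = 2.834 kΩ.

V_th ≈ 5.46 V, R_th ≈ 2.83 kΩ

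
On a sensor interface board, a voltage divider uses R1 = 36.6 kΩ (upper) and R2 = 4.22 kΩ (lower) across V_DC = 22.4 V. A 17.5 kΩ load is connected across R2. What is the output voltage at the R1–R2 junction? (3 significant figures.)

The load sits in parallel with R2, giving an effective lower resistance R2' = R2·R_L/(R2+R_L) = 3.400 kΩ.
Then V_out = V_DC · R2'/(R1 + R2') = 22.4 × 3.400/40.00 = 1.904 V.

V_out ≈ 1.90 V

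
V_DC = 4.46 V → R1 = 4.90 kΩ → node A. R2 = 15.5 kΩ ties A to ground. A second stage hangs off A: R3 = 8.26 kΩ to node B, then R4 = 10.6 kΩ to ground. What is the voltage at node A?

Node A sees R2 in parallel with the series input of stage 2, R3 + R4 = 18.86 kΩ.
Effective lower resistance at A: R2 ‖ 18.86 = 8.508 kΩ.
First divider: V_A = V_DC · 8.508/(4.90 + 8.508) = 2.830 V.

V_A ≈ 2.83 V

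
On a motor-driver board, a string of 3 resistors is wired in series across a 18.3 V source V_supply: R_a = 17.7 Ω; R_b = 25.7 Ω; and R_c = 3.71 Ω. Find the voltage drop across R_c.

V ≈ 1.44 V

Total series resistance ΣR = 17.7 + 25.7 + 3.71 = 47.11 Ω.
Voltage divider: V = V_supply · (3.710 / 47.11) = 18.3 × 0.07875 = 1.441 V.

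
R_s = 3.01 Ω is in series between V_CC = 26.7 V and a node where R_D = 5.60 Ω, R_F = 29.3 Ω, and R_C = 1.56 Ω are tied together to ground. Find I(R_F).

I ≈ 0.255 A

Parallel bank: R_p = 1/(1/5.60 + 1/29.3 + 1/1.56) = 1.171 Ω.
V_A = 26.7 × 1.171/4.181 = 7.480 V.
I(R_F) = V_A / R_F = 7.480/29.3 = 0.2553 A.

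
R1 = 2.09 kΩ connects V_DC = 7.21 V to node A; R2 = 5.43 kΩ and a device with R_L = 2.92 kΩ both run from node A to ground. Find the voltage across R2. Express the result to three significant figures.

V_out ≈ 3.43 V

R2 ‖ R_L = (5.43 × 2.92)/(5.43 + 2.92) = 1.899 kΩ.
Now apply the divider: V_out = 7.21 × 0.4760 = 3.432 V.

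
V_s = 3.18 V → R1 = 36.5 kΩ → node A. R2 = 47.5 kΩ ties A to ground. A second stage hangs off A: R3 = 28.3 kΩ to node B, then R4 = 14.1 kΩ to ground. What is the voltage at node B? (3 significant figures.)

Looking into the second stage from A: R3 + R4 = 42.40 kΩ appears in parallel with R2.
R2 ‖ (R3+R4) = 22.40 kΩ.
First divider: V_A = V_s · 22.40/(36.5 + 22.40) = 1.209 V.
Then the unloaded second divider: V_B = V_A × R4/(R3+R4) = 1.209 × 0.3325 = 0.4022 V.

V_B ≈ 0.402 V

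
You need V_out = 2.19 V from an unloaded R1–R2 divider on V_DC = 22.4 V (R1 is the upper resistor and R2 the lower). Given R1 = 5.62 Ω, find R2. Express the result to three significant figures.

R2 ≈ 0.609 Ω

The divider ratio is R2/(R1+R2) = 2.19/22.4 = 0.09777.
R2 = R1 · 0.09777/(1 − 0.09777) = 0.6090 Ω.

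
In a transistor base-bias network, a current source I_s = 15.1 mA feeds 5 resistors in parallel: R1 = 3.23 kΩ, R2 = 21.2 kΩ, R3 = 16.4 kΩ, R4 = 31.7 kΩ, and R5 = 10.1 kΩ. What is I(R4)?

Conductances: ΣG = 1/3.23 + 1/21.2 + 1/16.4 + 1/31.7 + 1/10.1 = 0.5483 (1/kΩ).
Current divider: I(R4) = I_s · G_k/ΣG = 15.1 × (0.03155/0.5483) = 15.1 × 0.05753 = 0.8688 mA.

I ≈ 0.869 mA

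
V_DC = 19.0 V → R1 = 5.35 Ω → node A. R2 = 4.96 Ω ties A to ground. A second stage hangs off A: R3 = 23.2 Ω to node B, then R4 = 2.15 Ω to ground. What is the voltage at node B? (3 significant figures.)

The second stage (R3 + R4 = 25.35 Ω) loads node A in parallel with R2.
Effective lower resistance at A: R2 ‖ 25.35 = 4.148 Ω.
First divider: V_A = V_DC · 4.148/(5.35 + 4.148) = 8.298 V.
Then the unloaded second divider: V_B = V_A × R4/(R3+R4) = 8.298 × 0.08481 = 0.7038 V.

V_B ≈ 0.704 V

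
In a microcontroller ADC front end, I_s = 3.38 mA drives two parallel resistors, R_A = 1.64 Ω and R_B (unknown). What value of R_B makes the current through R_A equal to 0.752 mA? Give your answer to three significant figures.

The fraction through R_A equals R_B/(R_A+R_B).
0.752/3.38 = R_B/(R_A + R_B) → R_B = R_A · (0.2225)/(1 − 0.2225) = 1.64 × 0.2861 = 0.4693 Ω.

R_B ≈ 0.469 Ω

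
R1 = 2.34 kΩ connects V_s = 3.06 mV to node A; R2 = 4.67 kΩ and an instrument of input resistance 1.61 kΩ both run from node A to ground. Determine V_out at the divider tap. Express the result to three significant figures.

V_out ≈ 1.04 mV

The load sits in parallel with R2, giving an effective lower resistance R2' = R2·R_L/(R2+R_L) = 1.197 kΩ.
Now apply the divider: V_out = 3.06 × 0.3385 = 1.036 mV.
(Unloaded it would be 2.04 mV; the load pulls it down.)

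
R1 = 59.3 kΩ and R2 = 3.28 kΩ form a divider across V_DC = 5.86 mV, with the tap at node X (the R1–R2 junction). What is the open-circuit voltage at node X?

V_th ≈ 0.307 mV

With X open, the divider is unloaded: V_th = 5.86 × 3.28/62.58 = 0.3071 mV.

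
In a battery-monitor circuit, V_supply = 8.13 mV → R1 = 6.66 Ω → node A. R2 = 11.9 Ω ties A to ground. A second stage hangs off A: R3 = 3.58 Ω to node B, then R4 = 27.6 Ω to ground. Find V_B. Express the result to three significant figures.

Looking into the second stage from A: R3 + R4 = 31.18 Ω appears in parallel with R2.
Effective lower resistance at A: R2 ‖ 31.18 = 8.613 Ω.
So V_A = 8.13 × 0.5639 = 4.585 mV.
V_B = V_A × 0.8852 = 4.058 mV.

V_B ≈ 4.06 mV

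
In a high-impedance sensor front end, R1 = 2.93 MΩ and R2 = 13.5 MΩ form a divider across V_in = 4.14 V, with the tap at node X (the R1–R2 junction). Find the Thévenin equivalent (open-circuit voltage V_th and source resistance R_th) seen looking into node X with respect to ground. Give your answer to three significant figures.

V_th is the unloaded tap voltage: V_in · R2/(R1+R2) = 4.14 × 0.8217 = 3.402 V.
Looking into X with the source shorted: R_th = R1·R2/(R1+R2) = 2.930 × 13.5/16.43 = 2.407 MΩ.

V_th ≈ 3.40 V, R_th ≈ 2.41 MΩ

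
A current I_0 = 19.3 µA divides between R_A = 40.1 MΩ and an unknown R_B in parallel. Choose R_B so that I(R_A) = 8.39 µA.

Two-branch current divider: I_A = I_0 · R_B/(R_A + R_B).
8.39/19.3 = R_B/(R_A + R_B) → R_B = R_A · (0.4347)/(1 − 0.4347) = 40.1 × 0.7690 = 30.84 MΩ.

R_B ≈ 30.8 MΩ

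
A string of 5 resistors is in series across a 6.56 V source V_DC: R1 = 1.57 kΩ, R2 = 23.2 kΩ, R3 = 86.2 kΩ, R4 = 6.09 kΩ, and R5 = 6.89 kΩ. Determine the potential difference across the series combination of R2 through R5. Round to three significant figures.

V ≈ 6.48 V

Series total: ΣR = 1.57 + 23.2 + 86.2 + 6.09 + 6.89 = 124.0 kΩ.
R_{R2..R5} = 23.2 + 86.2 + 6.09 + 6.89 = 122.4 kΩ.
Voltage divider: V = V_DC · (122.4 / 124.0) = 6.56 × 0.9873 = 6.477 V.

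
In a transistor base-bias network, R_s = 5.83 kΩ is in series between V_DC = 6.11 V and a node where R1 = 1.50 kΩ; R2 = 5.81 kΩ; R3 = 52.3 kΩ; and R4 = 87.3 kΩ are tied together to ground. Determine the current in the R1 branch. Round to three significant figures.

I ≈ 0.671 mA

Equivalent of the parallel group: R_p = 1.150 kΩ.
V_A = 6.11 × 1.150/6.980 = 1.007 V.
Branch current I = V_A/R1 = 1.007/1.50 = 0.6712 mA.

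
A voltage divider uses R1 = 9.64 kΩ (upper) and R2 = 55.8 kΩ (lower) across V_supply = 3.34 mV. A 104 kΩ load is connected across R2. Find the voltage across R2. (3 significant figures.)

V_out ≈ 2.64 mV

First combine the lower leg with the load: R2 ‖ R_L = 36.32 kΩ.
Voltage divider with the loaded lower leg: V_out = 3.34 × 36.32/(9.64 + 36.32) = 3.34 × 0.7902 = 2.639 mV.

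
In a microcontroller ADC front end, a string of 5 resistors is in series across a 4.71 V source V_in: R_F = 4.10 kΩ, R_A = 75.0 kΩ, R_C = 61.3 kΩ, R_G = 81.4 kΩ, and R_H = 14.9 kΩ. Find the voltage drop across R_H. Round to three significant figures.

V ≈ 0.296 V

Total series resistance ΣR = 4.10 + 75.0 + 61.3 + 81.4 + 14.9 = 236.7 kΩ.
By the voltage-divider rule, V = 4.71 × 14.90/236.7 = 0.2965 V.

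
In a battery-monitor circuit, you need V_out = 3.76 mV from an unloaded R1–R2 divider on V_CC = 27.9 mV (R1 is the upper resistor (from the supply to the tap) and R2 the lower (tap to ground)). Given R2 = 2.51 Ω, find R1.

V_out/V_CC = R2/(R1+R2) = 0.1348.
Rearranging, R1 = R2·(1−k)/k = 2.51 × 6.420 = 16.11 Ω.

R1 ≈ 16.1 Ω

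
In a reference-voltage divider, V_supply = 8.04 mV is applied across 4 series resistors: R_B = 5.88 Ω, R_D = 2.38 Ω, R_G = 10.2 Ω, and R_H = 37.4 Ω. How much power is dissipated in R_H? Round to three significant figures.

P ≈ 0.775 µW

The common current is I = 8.04/55.86 = 0.1439 mA.
V(R_H) = I·R = 5.383 mV; P = V·I = 5.383 × 0.1439 = 0.7748 µW.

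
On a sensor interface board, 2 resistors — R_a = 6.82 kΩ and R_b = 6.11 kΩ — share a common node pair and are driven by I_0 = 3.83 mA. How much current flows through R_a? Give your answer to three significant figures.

Two-branch current divider: I_k = I_0 · R_other/(R_1 + R_2).
I(R_a) = 3.83 × 6.11/(6.82 + 6.11) = 3.83 × 0.4725 = 1.810 mA.

I ≈ 1.81 mA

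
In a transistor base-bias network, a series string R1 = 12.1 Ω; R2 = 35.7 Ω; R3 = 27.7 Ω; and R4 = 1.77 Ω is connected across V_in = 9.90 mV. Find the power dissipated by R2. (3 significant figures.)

Series current I = V_in/ΣR = 9.90/77.27 = 0.1281 mA.
P(R2) = I²·R2 = (0.1281)² × 35.7 = 0.5860 µW.

P ≈ 0.586 µW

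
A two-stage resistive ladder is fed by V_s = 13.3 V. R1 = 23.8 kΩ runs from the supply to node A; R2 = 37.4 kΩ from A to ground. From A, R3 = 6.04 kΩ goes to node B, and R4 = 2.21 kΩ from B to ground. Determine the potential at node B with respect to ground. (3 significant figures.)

V_B ≈ 0.788 V

The second stage (R3 + R4 = 8.250 kΩ) loads node A in parallel with R2.
R2 ‖ (R3+R4) = 6.759 kΩ.
First divider: V_A = V_s · 6.759/(23.8 + 6.759) = 2.942 V.
V_B = V_A × 0.2679 = 0.7880 V.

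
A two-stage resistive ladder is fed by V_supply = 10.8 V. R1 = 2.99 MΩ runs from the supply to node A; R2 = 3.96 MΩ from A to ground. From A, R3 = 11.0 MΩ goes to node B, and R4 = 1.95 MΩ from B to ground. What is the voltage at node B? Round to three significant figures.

V_B ≈ 0.819 V

Node A sees R2 in parallel with the series input of stage 2, R3 + R4 = 12.95 MΩ.
R2 ‖ (R3+R4) = 3.033 MΩ.
V_A = 10.8 × 3.033/(2.99 + 3.033) = 5.438 V.
V_B = V_A × 0.1506 = 0.8189 V.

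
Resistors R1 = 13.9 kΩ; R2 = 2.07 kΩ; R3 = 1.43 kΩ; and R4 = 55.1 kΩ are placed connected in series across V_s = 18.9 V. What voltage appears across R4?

Total series resistance ΣR = 13.9 + 2.07 + 1.43 + 55.1 = 72.50 kΩ.
By the voltage-divider rule, V = 18.9 × 55.10/72.50 = 14.36 V.

V ≈ 14.4 V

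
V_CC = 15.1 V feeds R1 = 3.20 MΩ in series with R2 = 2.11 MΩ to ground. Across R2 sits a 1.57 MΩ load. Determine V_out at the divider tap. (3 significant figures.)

The load sits in parallel with R2, giving an effective lower resistance R2' = R2·R_L/(R2+R_L) = 0.9002 MΩ.
Now apply the divider: V_out = 15.1 × 0.2195 = 3.315 V.
(Unloaded it would be 6.00 V; the load pulls it down.)

V_out ≈ 3.32 V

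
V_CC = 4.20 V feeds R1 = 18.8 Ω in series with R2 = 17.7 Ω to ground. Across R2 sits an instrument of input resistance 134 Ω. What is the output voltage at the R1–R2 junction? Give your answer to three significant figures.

V_out ≈ 1.91 V

R2 ‖ R_L = (17.7 × 134)/(17.7 + 134) = 15.63 Ω.
Voltage divider with the loaded lower leg: V_out = 4.20 × 15.63/(18.8 + 15.63) = 4.20 × 0.4540 = 1.907 V.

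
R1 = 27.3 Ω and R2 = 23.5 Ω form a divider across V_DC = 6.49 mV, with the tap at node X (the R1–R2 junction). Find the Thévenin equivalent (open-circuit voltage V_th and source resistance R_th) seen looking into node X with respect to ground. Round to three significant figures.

V_th ≈ 3.00 mV, R_th ≈ 12.6 Ω

V_th is the unloaded tap voltage: V_DC · R2/(R1+R2) = 6.49 × 0.4626 = 3.002 mV.
Looking into X with the source shorted: R_th = R1·R2/(R1+R2) = 27.30 × 23.5/50.80 = 12.63 Ω.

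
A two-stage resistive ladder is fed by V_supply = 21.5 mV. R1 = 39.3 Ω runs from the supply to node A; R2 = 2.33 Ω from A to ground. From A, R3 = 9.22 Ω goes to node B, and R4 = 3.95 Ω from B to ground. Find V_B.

Looking into the second stage from A: R3 + R4 = 13.17 Ω appears in parallel with R2.
R2 ‖ (R3+R4) = 1.980 Ω.
So V_A = 21.5 × 0.04796 = 1.031 mV.
Then the unloaded second divider: V_B = V_A × R4/(R3+R4) = 1.031 × 0.2999 = 0.3093 mV.

V_B ≈ 0.309 mV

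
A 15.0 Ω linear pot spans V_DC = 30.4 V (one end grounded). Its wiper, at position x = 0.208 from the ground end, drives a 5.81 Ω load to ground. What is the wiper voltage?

Split the track: R_lower = x·R_p = 3.120 Ω, R_upper = (1−x)·R_p = 11.88 Ω.
Lower segment in parallel with the load: 3.120 ‖ 5.81 = 2.030 Ω.
Then V_out = V_DC · 2.030/(11.88 + 2.030) = 4.436 V.

V_out ≈ 4.44 V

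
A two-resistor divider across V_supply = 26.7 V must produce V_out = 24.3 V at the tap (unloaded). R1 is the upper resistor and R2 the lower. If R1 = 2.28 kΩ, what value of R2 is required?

V_out/V_supply = R2/(R1+R2) = 0.9101.
R2 = R1 · 0.9101/(1 − 0.9101) = 23.09 kΩ.

R2 ≈ 23.1 kΩ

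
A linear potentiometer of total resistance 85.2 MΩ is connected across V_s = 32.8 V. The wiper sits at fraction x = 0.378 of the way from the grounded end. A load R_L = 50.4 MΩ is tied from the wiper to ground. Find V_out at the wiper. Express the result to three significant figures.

The pot divides into 52.99 MΩ above the wiper and 32.21 MΩ below.
(x·R_p) ‖ R_L = 19.65 MΩ.
Then V_out = V_s · 19.65/(52.99 + 19.65) = 8.872 V.
(Unloaded: V_out = x·V_s = 12.4 V.)

V_out ≈ 8.87 V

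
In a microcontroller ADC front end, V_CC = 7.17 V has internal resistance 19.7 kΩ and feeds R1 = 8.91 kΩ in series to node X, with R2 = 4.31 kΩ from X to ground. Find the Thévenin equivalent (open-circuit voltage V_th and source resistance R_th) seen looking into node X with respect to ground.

R1' = 19.7 + 8.91 = 28.61 kΩ (source resistance + R1).
Open-circuit (no load on X): V_th = V_CC · R2/(R1' + R2) = 7.17 × 4.31/(28.61 + 4.31) = 0.9387 V.
Zeroing V_CC shorts the top of R1' to ground, so R_th = R1' ‖ R2 = 3.746 kΩ.

V_th ≈ 0.939 V, R_th ≈ 3.75 kΩ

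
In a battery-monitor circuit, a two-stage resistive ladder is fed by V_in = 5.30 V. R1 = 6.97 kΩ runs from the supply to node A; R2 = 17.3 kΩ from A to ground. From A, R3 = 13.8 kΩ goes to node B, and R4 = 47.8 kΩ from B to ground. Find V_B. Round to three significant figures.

The second stage (R3 + R4 = 61.60 kΩ) loads node A in parallel with R2.
R2 ‖ (R3+R4) = 13.51 kΩ.
V_A = 5.30 × 13.51/(6.97 + 13.51) = 3.496 V.
Then the unloaded second divider: V_B = V_A × R4/(R3+R4) = 3.496 × 0.7760 = 2.713 V.

V_B ≈ 2.71 V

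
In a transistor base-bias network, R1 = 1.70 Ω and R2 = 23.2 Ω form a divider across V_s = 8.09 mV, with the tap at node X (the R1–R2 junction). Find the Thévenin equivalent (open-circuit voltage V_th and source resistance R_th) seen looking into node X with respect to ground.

Open-circuit (no load on X): V_th = V_s · R2/(R1 + R2) = 8.09 × 23.2/(1.700 + 23.2) = 7.538 mV.
Zeroing V_s shorts the top of R1 to ground, so R_th = R1 ‖ R2 = 1.584 Ω.

V_th ≈ 7.54 mV, R_th ≈ 1.58 Ω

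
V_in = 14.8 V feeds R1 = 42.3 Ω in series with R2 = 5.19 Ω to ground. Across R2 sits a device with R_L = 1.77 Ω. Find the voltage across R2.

V_out ≈ 0.448 V

First combine the lower leg with the load: R2 ‖ R_L = 1.320 Ω.
Now apply the divider: V_out = 14.8 × 0.03026 = 0.4478 V.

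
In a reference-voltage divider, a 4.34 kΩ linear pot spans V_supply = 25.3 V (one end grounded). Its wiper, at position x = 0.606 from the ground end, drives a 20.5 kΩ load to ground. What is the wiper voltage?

V_out ≈ 14.6 V

Split the track: R_lower = x·R_p = 2.630 kΩ, R_upper = (1−x)·R_p = 1.710 kΩ.
R_L loads the lower segment: effective lower R = 2.331 kΩ.
V_out = 25.3 × 2.331/(1.710 + 2.331) = 14.59 V.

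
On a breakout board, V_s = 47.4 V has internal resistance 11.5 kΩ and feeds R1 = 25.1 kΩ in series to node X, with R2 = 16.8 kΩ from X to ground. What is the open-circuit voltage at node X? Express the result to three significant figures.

V_th ≈ 14.9 V

R1' = 11.5 + 25.1 = 36.60 kΩ (source resistance + R1).
With X open, the divider is unloaded: V_th = 47.4 × 16.8/53.40 = 14.91 V.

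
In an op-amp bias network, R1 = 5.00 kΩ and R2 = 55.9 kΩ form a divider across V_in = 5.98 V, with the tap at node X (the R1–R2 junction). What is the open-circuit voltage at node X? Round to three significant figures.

V_th ≈ 5.49 V

V_th is the unloaded tap voltage: V_in · R2/(R1+R2) = 5.98 × 0.9179 = 5.489 V.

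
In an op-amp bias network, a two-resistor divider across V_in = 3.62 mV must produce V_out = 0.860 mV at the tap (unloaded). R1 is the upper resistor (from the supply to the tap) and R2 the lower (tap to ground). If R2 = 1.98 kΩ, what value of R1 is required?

Required fraction k = V_out/V_in = 0.2376.
So R1 = R2 · (V_in/V_out − 1) = 1.98 × (3.62/0.860 − 1) = 1.98 × 3.209 = 6.354 kΩ.

R1 ≈ 6.35 kΩ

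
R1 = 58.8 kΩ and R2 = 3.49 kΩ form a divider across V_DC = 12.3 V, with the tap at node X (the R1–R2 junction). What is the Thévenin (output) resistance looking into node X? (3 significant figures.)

R_th ≈ 3.29 kΩ

With V_DC suppressed (replaced by a short), R_th = R1 ‖ R2 = (58.80 × 3.49)/(58.80 + 3.49) = 3.294 kΩ.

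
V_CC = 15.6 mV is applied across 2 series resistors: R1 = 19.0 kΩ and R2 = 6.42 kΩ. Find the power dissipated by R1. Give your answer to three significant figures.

P ≈ 7.16 nW

Series current I = V_CC/ΣR = 15.6/25.42 = 0.6137 µA.
P = I²R = 0.3766 × 19.0 = 7.156 nW.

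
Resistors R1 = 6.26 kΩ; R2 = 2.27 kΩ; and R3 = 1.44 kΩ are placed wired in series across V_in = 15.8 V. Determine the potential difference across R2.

V ≈ 3.60 V

Series total: ΣR = 6.26 + 2.27 + 1.44 = 9.970 kΩ.
Voltage divider: V = V_in · (2.270 / 9.970) = 15.8 × 0.2277 = 3.597 V.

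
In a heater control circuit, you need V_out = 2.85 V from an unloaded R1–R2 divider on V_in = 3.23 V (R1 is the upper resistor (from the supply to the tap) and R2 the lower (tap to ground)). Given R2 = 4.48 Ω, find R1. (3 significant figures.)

R1 ≈ 0.597 Ω

The divider ratio is R2/(R1+R2) = 2.85/3.23 = 0.8824.
So R1 = R2 · (V_in/V_out − 1) = 4.48 × (3.23/2.85 − 1) = 4.48 × 0.1333 = 0.5973 Ω.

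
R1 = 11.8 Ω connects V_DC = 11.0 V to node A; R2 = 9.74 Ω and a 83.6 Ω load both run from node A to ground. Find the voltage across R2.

R2 ‖ R_L = (9.74 × 83.6)/(9.74 + 83.6) = 8.724 Ω.
Now apply the divider: V_out = 11.0 × 0.4251 = 4.676 V.

V_out ≈ 4.68 V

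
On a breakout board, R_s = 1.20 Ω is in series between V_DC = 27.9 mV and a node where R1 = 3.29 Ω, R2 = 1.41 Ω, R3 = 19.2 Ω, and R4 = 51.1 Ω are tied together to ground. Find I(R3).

I ≈ 0.631 mA

Combine the parallel branches: R_p = (1/3.29 + 1/1.41 + 1/19.2 + 1/51.1)⁻¹ = 0.9218 Ω.
V_A by voltage divider: V_A = 27.9 × 0.9218/(1.20 + 0.9218) = 12.12 mV.
I(R3) = V_A / R3 = 12.12/19.2 = 0.6313 mA.
(Equivalently: I_total = 13.15 mA, then current-divider fraction G_k/ΣG = 0.04801.)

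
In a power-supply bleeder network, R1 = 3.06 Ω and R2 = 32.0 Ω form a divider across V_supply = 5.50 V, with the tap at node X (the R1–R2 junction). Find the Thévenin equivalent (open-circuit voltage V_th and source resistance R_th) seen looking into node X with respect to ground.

V_th is the unloaded tap voltage: V_supply · R2/(R1+R2) = 5.50 × 0.9127 = 5.020 V.
Zeroing V_supply shorts the top of R1 to ground, so R_th = R1 ‖ R2 = 2.793 Ω.

V_th ≈ 5.02 V, R_th ≈ 2.79 Ω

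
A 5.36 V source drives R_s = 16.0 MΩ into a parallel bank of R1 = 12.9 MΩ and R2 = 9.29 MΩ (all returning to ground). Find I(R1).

I ≈ 0.105 µA

Parallel bank: R_p = 1/(1/12.9 + 1/9.29) = 5.401 MΩ.
Node voltage V_A = V_DC · R_p/(R_s + R_p) = 5.36 × 0.2524 = 1.353 V.
Branch current I = V_A/R1 = 1.353/12.9 = 0.1049 µA.
(Check via current divider: I_total = 0.2505 µA; share G_k/ΣG = 0.4187 → same result.)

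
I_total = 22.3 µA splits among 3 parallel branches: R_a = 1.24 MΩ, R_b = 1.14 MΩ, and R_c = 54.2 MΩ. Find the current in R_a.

ΣG = 1/1.24 + 1/1.14 + 1/54.2 = 1.702.
Current divider: I(R_a) = I_total · G_k/ΣG = 22.3 × (0.8065/1.702) = 22.3 × 0.4738 = 10.57 µA.

I ≈ 10.6 µA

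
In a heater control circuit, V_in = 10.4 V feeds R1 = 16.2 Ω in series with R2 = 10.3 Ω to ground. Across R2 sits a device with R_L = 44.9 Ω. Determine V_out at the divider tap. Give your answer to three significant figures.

V_out ≈ 3.55 V

The load sits in parallel with R2, giving an effective lower resistance R2' = R2·R_L/(R2+R_L) = 8.378 Ω.
Then V_out = V_in · R2'/(R1 + R2') = 10.4 × 8.378/24.58 = 3.545 V.
(Unloaded it would be 4.04 V; the load pulls it down.)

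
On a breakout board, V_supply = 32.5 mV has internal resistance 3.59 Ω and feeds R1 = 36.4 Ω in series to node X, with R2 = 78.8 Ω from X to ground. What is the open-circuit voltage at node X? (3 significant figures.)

V_th ≈ 21.6 mV

R1' = 3.59 + 36.4 = 39.99 Ω (source resistance + R1).
V_th is the unloaded tap voltage: V_supply · R2/(R1'+R2) = 32.5 × 0.6634 = 21.56 mV.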